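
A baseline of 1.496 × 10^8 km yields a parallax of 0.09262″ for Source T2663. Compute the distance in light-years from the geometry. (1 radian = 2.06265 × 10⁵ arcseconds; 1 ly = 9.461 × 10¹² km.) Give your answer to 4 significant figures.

35.21 ly

θ = 0.09262″ = 0.09262/206265 = 4.4903 × 10^-7 rad.
d = B/θ = (1.496 × 10^8) / (4.4903 × 10^-7) = 3.3316 × 10^14 km = (3.3316 × 10^14) / (9.461 × 10^12) ly = 35.214 ly.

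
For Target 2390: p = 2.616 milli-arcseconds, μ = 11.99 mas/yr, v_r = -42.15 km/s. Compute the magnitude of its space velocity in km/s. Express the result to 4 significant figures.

d = 1/p = 1/0.002616″ = 382.26 pc.
μ = 11.99 mas/yr = 0.01199 ″/yr.
v_t = 4.740 μ d = 4.740 × 0.01199 × 382.26 = 21.725 km/s.
v = √(v_r² + v_t²) = √((-42.15)² + 21.725²) = √2248.6 = 47.419 km/s.

47.42 km/s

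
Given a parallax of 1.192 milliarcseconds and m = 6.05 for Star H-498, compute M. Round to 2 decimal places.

d = 1/p = 1/0.001192″ = 838.93 pc.
m − M = 5 log₁₀(838.93) − 5 = 14.6186 − 5 = 9.6186.
M = m − (m − M) = 6.05 − 9.6186 = -3.57.

M = -3.57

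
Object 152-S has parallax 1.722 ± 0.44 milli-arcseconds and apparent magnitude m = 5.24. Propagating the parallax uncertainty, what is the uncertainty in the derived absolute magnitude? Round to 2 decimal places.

σ_M = 0.55 mag

M = m − 5 log₁₀ d + 5 = m + 5 log₁₀ p + 5, so ∂M/∂p = 5/(p ln 10).
σ_M = (5/ln 10) · (σ_p/p) = 2.1715 × 0.44/1.722 = 2.1715 × 0.25552 = 0.55486.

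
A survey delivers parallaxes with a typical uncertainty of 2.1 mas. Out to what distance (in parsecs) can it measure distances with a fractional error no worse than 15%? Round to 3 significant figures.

71.4 pc

σ_d/d = σ_p/p, so the condition is σ_p/p ≤ 0.15, i.e. p ≥ σ_p/0.15.
p_min = 2.1/0.15 = 14 mas = 0.014 arcsec.
d_max = 1/p_min = 1/0.014 = 71.429 pc.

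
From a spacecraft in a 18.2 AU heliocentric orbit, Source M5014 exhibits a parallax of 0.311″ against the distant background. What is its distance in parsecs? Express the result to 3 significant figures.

With baseline B (in AU) and parallax p (in arcsec), d = B/p parsecs.
d = 18.2 / 0.311 = 58.521 pc.

58.5 pc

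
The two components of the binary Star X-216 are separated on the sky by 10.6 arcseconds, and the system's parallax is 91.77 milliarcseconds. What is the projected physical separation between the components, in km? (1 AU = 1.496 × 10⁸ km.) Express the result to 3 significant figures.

1.73 × 10^10 km

d = 1/p = 1/0.09177″ = 10.897 pc.
At distance d (pc), an angle of θ arcsec spans θ·d AU: s = 10.6 × 10.897 = 115.51 AU.
= 115.51 × 1.496 × 10⁸ km = 1.7280 × 10^10 km.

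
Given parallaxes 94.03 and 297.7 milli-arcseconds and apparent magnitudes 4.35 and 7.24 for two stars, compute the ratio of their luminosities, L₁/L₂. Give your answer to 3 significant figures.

L₁/L₂ = 144

d₁ = 1/p₁ = 1/0.09403″ = 10.635 pc; d₂ = 1/p₂ = 1/0.2977″ = 3.3591 pc.
M₁ = m₁ − 5 log₁₀ d₁ + 5 = 4.35 − 5.1337 + 5 = 4.2163.
M₂ = 7.24 − 2.6311 + 5 = 9.6089.
L₁/L₂ = 10^(0.4(M₂ − M₁)) = 10^(0.4 × 5.3926) = 10^2.15704 = 143.56.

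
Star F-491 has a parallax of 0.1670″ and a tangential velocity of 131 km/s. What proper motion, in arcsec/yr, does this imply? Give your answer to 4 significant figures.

4.615 arcsec/yr

d = 1/p = 1/0.1670″ = 5.988 pc.
μ = v_t / (4.74 d) = 131 / (4.74 × 5.988) = 131 / 28.383 = 4.6154 ″/yr.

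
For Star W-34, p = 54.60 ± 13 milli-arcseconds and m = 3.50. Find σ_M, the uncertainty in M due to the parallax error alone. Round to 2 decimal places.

M = m − 5 log₁₀ d + 5 = m + 5 log₁₀ p + 5, so ∂M/∂p = 5/(p ln 10).
σ_M = (5/ln 10) · (σ_p/p) = 2.1715 × 13/54.60 = 2.1715 × 0.2381 = 0.51703.

σ_M = 0.52 mag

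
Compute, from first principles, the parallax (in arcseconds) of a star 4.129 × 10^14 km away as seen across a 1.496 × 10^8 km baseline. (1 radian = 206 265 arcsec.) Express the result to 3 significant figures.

0.0747 arcsec

θ ≈ B/d = (1.496 × 10^8) / (4.129 × 10^14) = 3.6232 × 10^-7 rad.
In arcseconds: 3.6232 × 10^-7 × 206265 = 0.074734″.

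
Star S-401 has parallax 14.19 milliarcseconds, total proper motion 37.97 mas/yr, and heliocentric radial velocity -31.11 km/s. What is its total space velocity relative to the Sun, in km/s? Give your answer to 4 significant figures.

d = 1/p = 1/0.01419″ = 70.472 pc.
μ = 37.97 mas/yr = 0.03797 ″/yr.
v_t = 4.740 μ d = 4.740 × 0.03797 × 70.472 = 12.683 km/s.
v = √(v_r² + v_t²) = √((-31.11)² + 12.683²) = √1128.69 = 33.596 km/s.

33.60 km/s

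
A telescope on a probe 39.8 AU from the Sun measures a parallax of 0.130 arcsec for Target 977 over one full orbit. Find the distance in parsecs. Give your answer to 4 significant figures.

With baseline B (in AU) and parallax p (in arcsec), d = B/p parsecs.
d = 39.8 / 0.130 = 306.15 pc.

306.2 pc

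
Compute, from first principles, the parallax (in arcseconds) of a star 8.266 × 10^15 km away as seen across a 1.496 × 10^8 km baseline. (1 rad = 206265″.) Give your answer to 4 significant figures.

0.003733 arcsec

θ ≈ B/d = (1.496 × 10^8) / (8.266 × 10^15) = 1.8098 × 10^-8 rad.
In arcseconds: 1.8098 × 10^-8 × 206265 = 0.003733″.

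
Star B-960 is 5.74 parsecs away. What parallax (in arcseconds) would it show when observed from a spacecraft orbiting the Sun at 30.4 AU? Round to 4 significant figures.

p (arcsec) = B (AU) / d (pc).
p = 30.4 / 5.74 = 5.2962 arcsec.

5.296 arcsec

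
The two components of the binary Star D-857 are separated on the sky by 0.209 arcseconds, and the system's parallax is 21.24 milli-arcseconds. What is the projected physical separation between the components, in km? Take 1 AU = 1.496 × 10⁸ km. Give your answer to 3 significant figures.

d = 1/p = 1/0.02124″ = 47.081 pc.
At distance d (pc), an angle of θ arcsec spans θ·d AU: s = 0.209 × 47.081 = 9.8399 AU.
= 9.8399 × 1.496 × 10⁸ km = 1.4720 × 10^9 km.

1.47 × 10^9 km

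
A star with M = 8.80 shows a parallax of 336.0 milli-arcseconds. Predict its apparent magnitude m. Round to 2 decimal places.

m = 6.17

d = 1/p = 1/0.3360″ = 2.9762 pc.
m − M = 5 log₁₀ d − 5 = 5 log₁₀(2.9762) − 5 = 2.3683 − 5 = -2.6317.
m = M + (m − M) = 8.80 + (-2.6317) = 6.17.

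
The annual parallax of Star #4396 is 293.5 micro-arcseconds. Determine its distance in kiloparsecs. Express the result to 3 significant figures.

p = 293.5 micro-arcseconds = 0.0002935 arcsec.
d = 1/p = 1/0.0002935 = 3407.2 pc.
= 3.4072 kpc.

3.41 kpc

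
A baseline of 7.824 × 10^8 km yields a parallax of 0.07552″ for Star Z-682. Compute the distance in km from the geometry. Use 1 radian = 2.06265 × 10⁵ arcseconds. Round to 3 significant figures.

2.14 × 10^15 km

θ = 0.07552″ = 0.07552/206265 = 3.6613 × 10^-7 rad.
d = B/θ = (7.824 × 10^8) / (3.6613 × 10^-7) = 2.1369 × 10^15 km.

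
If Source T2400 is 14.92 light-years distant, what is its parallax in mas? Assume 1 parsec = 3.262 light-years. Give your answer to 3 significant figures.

219 mas

d = 14.92 ly ÷ 3.262 = 4.5739 pc.
p = 1/d = 1/4.5739 = 0.21863 arcsec.
= 0.21863 × 1000 = 218.63 mas.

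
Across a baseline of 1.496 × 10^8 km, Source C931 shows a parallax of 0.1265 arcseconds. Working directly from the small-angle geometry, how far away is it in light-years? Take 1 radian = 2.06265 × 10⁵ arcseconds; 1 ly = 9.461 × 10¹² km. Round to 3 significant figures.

25.8 ly

θ = 0.1265″ = 0.1265/206265 = 6.1329 × 10^-7 rad.
d = B/θ = (1.496 × 10^8) / (6.1329 × 10^-7) = 2.4393 × 10^14 km = (2.4393 × 10^14) / (9.461 × 10^12) ly = 25.783 ly.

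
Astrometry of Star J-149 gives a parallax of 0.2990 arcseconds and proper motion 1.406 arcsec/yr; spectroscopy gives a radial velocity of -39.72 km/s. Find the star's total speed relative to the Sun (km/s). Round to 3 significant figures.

45.5 km/s

d = 1/p = 1/0.2990″ = 3.3445 pc.
v_t = 4.740 μ d = 4.740 × 1.406 × 3.3445 = 22.289 km/s.
v = √(v_r² + v_t²) = √((-39.72)² + 22.289²) = √2074.48 = 45.546 km/s.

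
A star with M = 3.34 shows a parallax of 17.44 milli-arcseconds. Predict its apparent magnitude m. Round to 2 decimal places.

d = 1/p = 1/0.01744″ = 57.339 pc.
m − M = 5 log₁₀ d − 5 = 5 log₁₀(57.339) − 5 = 8.7923 − 5 = 3.7923.
m = M + (m − M) = 3.34 + 3.7923 = 7.13.

m = 7.13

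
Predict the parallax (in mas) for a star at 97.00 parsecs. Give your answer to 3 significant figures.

p = 1/d = 1/97 = 0.010309 arcsec.
= 0.010309 × 1000 = 10.309 mas.

10.3 mas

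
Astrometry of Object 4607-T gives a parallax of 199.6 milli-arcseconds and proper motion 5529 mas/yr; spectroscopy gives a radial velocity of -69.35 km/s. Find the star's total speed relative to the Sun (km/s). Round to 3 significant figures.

148 km/s

d = 1/p = 1/0.1996″ = 5.01 pc.
μ = 5529 mas/yr = 5.529 ″/yr.
v_t = 4.740 μ d = 4.740 × 5.529 × 5.01 = 131.3 km/s.
v = √(v_r² + v_t²) = √((-69.35)² + 131.3²) = √22049.1 = 148.49 km/s.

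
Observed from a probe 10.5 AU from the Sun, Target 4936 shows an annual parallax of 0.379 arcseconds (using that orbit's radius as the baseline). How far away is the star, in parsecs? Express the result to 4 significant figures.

27.70 pc

With baseline B (in AU) and parallax p (in arcsec), d = B/p parsecs.
d = 10.5 / 0.379 = 27.704 pc.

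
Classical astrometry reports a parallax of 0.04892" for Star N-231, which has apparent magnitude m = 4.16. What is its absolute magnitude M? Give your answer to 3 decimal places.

d = 1/p = 1/0.04892″ = 20.442 pc.
m − M = 5 log₁₀(20.442) − 5 = 6.5526 − 5 = 1.5526.
M = m − (m − M) = 4.16 − 1.5526 = 2.607.

M = 2.607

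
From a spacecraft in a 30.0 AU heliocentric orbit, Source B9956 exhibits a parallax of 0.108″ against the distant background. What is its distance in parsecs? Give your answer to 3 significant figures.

278 pc

With baseline B (in AU) and parallax p (in arcsec), d = B/p parsecs.
d = 30.0 / 0.108 = 277.78 pc.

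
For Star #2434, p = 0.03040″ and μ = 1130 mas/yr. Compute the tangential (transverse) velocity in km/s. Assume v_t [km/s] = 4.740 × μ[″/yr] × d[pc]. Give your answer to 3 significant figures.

176 km/s

d = 1/p = 1/0.03040″ = 32.895 pc.
μ = 1130 mas/yr = 1.13 ″/yr.
v_t = 4.74 × μ × d = 4.74 × 1.13 × 32.895 = 176.19 km/s.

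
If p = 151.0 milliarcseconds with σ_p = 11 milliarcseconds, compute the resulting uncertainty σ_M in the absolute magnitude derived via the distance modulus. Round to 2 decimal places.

σ_M = 0.16 mag

M = m − 5 log₁₀ d + 5 = m + 5 log₁₀ p + 5, so ∂M/∂p = 5/(p ln 10).
σ_M = (5/ln 10) · (σ_p/p) = 2.1715 × 11/151.0 = 2.1715 × 0.072848 = 0.15819.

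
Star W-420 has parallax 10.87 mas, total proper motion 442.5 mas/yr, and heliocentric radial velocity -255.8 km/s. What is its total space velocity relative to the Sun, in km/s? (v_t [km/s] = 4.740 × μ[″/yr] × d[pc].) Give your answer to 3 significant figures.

d = 1/p = 1/0.01087″ = 91.996 pc.
μ = 442.5 mas/yr = 0.4425 ″/yr.
v_t = 4.740 μ d = 4.740 × 0.4425 × 91.996 = 192.96 km/s.
v = √(v_r² + v_t²) = √((-255.8)² + 192.96²) = √102667 = 320.42 km/s.

320 km/s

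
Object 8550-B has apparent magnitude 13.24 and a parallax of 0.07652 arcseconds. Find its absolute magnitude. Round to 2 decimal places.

d = 1/p = 1/0.07652″ = 13.068 pc.
m − M = 5 log₁₀(13.068) − 5 = 5.5810 − 5 = 0.5810.
M = m − (m − M) = 13.24 − 0.5810 = 12.66.

M = 12.66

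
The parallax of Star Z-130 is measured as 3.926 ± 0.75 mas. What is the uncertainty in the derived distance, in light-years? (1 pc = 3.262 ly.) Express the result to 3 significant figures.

d = 1/p, so σ_d = σ_p / p².
σ_d = 0.000750 / (0.003926)² = 0.000750 / 0.000015413 = 48.66 pc = 48.66 × 3.262 ly = 158.73 ly.

159 ly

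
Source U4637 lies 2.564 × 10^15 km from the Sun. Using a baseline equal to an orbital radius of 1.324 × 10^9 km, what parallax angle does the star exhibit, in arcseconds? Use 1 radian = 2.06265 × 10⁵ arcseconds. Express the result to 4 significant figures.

0.1065 arcsec

θ ≈ B/d = (1.324 × 10^9) / (2.564 × 10^15) = 5.1638 × 10^-7 rad.
In arcseconds: 5.1638 × 10^-7 × 206265 = 0.10651″.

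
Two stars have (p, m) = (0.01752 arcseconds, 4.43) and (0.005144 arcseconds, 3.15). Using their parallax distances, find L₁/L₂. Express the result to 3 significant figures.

d₁ = 1/p₁ = 1/0.01752″ = 57.078 pc; d₂ = 1/p₂ = 1/0.005144″ = 194.4 pc.
M₁ = m₁ − 5 log₁₀ d₁ + 5 = 4.43 − 8.7823 + 5 = 0.6477.
M₂ = 3.15 − 11.4435 + 5 = -3.2935.
L₁/L₂ = 10^(0.4(M₂ − M₁)) = 10^(0.4 × (-3.9412)) = 10^(-1.57648) = 0.026517.

L₁/L₂ = 0.0265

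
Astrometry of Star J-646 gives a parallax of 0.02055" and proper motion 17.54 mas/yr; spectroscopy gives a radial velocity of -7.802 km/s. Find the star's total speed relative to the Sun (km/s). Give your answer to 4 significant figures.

d = 1/p = 1/0.02055″ = 48.662 pc.
μ = 17.54 mas/yr = 0.01754 ″/yr.
v_t = 4.740 μ d = 4.740 × 0.01754 × 48.662 = 4.0457 km/s.
v = √(v_r² + v_t²) = √((-7.802)² + 4.0457²) = √77.2389 = 8.7886 km/s.

8.789 km/s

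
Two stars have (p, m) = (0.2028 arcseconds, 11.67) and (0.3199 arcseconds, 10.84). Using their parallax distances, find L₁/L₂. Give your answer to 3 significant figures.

L₁/L₂ = 1.16

d₁ = 1/p₁ = 1/0.2028″ = 4.931 pc; d₂ = 1/p₂ = 1/0.3199″ = 3.126 pc.
M₁ = m₁ − 5 log₁₀ d₁ + 5 = 11.67 − 3.4647 + 5 = 13.2053.
M₂ = 10.84 − 2.4749 + 5 = 13.3651.
L₁/L₂ = 10^(0.4(M₂ − M₁)) = 10^(0.4 × 0.1598) = 10^0.06392 = 1.1586.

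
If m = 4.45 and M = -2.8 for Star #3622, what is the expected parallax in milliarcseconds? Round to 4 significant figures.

3.548 mas

m − M = 4.45 − (-2.8) = 7.25.
d = 10^((m−M)/5 + 1) = 10^2.450 = 281.84 pc.
p = 1/d = 1/281.84 = 0.0035481 arcsec = 3.5481 mas.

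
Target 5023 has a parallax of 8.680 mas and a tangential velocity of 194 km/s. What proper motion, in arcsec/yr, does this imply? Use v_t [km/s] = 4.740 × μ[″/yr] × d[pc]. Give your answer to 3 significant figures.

d = 1/p = 1/0.008680″ = 115.21 pc.
μ = v_t / (4.74 d) = 194 / (4.74 × 115.21) = 194 / 546.1 = 0.35525 ″/yr.

0.355 arcsec/yr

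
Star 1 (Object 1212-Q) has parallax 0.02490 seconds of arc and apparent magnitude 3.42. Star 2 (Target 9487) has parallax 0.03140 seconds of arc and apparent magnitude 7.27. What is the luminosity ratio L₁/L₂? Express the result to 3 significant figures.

d₁ = 1/p₁ = 1/0.02490″ = 40.161 pc; d₂ = 1/p₂ = 1/0.03140″ = 31.847 pc.
M₁ = m₁ − 5 log₁₀ d₁ + 5 = 3.42 − 8.0190 + 5 = 0.4010.
M₂ = 7.27 − 7.5153 + 5 = 4.7547.
L₁/L₂ = 10^(0.4(M₂ − M₁)) = 10^(0.4 × 4.3537) = 10^1.74148 = 55.142.

L₁/L₂ = 55.1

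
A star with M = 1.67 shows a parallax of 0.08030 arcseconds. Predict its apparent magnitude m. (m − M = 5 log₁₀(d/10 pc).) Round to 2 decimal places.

m = 2.15

d = 1/p = 1/0.08030″ = 12.453 pc.
m − M = 5 log₁₀ d − 5 = 5 log₁₀(12.453) − 5 = 5.4764 − 5 = 0.4764.
m = M + (m − M) = 1.67 + 0.4764 = 2.15.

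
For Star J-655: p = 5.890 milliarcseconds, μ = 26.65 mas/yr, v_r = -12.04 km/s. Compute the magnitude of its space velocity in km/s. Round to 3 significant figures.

24.6 km/s

d = 1/p = 1/0.005890″ = 169.78 pc.
μ = 26.65 mas/yr = 0.02665 ″/yr.
v_t = 4.740 μ d = 4.740 × 0.02665 × 169.78 = 21.447 km/s.
v = √(v_r² + v_t²) = √((-12.04)² + 21.447²) = √604.935 = 24.595 km/s.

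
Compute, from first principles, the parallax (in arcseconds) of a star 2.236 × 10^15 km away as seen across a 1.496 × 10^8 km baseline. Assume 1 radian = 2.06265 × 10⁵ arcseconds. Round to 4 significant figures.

0.01380 arcsec

θ ≈ B/d = (1.496 × 10^8) / (2.236 × 10^15) = 6.6905 × 10^-8 rad.
In arcseconds: 6.6905 × 10^-8 × 206265 = 0.0138″.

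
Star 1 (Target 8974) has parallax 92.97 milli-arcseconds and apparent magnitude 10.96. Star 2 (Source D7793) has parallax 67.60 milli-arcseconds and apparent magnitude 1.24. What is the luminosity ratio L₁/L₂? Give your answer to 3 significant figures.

L₁/L₂ = 6.84 × 10^-5

d₁ = 1/p₁ = 1/0.09297″ = 10.756 pc; d₂ = 1/p₂ = 1/0.06760″ = 14.793 pc.
M₁ = m₁ − 5 log₁₀ d₁ + 5 = 10.96 − 5.1583 + 5 = 10.8017.
M₂ = 1.24 − 5.8503 + 5 = 0.3897.
L₁/L₂ = 10^(0.4(M₂ − M₁)) = 10^(0.4 × (-10.4120)) = 10^(-4.16480) = 0.000068423.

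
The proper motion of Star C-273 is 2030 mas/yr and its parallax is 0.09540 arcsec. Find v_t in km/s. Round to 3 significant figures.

101 km/s

d = 1/p = 1/0.09540″ = 10.482 pc.
μ = 2030 mas/yr = 2.03 ″/yr.
v_t = 4.74 × μ × d = 4.74 × 2.03 × 10.482 = 100.86 km/s.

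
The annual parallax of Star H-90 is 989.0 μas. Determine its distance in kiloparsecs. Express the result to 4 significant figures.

p = 989.0 μas = 0.0009890 arcsec.
d = 1/p = 1/0.0009890 = 1011.1 pc.
= 1.0111 kpc.

1.011 kpc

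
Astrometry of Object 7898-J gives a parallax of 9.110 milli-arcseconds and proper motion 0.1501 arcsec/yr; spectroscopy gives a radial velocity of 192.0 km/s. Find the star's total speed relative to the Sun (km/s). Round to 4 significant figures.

d = 1/p = 1/0.009110″ = 109.77 pc.
v_t = 4.740 μ d = 4.740 × 0.1501 × 109.77 = 78.099 km/s.
v = √(v_r² + v_t²) = √(192.0² + 78.099²) = √42963.5 = 207.28 km/s.

207.3 km/s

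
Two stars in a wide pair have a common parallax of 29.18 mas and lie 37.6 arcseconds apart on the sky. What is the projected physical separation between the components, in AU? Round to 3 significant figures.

1290 AU

d = 1/p = 1/0.02918″ = 34.27 pc.
At distance d (pc), an angle of θ arcsec spans θ·d AU: s = 37.6 × 34.27 = 1288.6 AU.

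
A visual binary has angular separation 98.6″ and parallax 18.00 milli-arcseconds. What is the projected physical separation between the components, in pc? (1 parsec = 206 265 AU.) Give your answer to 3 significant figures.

0.0266 pc

d = 1/p = 1/0.01800″ = 55.556 pc.
At distance d (pc), an angle of θ arcsec spans θ·d AU: s = 98.6 × 55.556 = 5477.8 AU.
= 5477.8 / 206265 = 0.026557 pc.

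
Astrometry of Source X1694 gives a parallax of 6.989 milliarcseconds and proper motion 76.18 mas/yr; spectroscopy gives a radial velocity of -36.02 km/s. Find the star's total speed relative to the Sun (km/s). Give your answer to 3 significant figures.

d = 1/p = 1/0.006989″ = 143.08 pc.
μ = 76.18 mas/yr = 0.07618 ″/yr.
v_t = 4.740 μ d = 4.740 × 0.07618 × 143.08 = 51.665 km/s.
v = √(v_r² + v_t²) = √((-36.02)² + 51.665²) = √3966.71 = 62.982 km/s.

63.0 km/s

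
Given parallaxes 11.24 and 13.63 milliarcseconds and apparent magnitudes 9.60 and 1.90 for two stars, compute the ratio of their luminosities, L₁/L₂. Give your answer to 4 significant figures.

L₁/L₂ = 0.001223

d₁ = 1/p₁ = 1/0.01124″ = 88.968 pc; d₂ = 1/p₂ = 1/0.01363″ = 73.368 pc.
M₁ = m₁ − 5 log₁₀ d₁ + 5 = 9.60 − 9.7462 + 5 = 4.8538.
M₂ = 1.90 − 9.3275 + 5 = -2.4275.
L₁/L₂ = 10^(0.4(M₂ − M₁)) = 10^(0.4 × (-7.2813)) = 10^(-2.91252) = 0.0012232.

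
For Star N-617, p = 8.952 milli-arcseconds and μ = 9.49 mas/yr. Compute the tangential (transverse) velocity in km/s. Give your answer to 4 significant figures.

5.025 km/s

d = 1/p = 1/0.008952″ = 111.71 pc.
μ = 9.49 mas/yr = 0.00949 ″/yr.
v_t = 4.74 × μ × d = 4.74 × 0.00949 × 111.71 = 5.025 km/s.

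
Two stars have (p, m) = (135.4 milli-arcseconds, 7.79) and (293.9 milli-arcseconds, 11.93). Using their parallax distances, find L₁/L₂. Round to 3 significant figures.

L₁/L₂ = 213

d₁ = 1/p₁ = 1/0.1354″ = 7.3855 pc; d₂ = 1/p₂ = 1/0.2939″ = 3.4025 pc.
M₁ = m₁ − 5 log₁₀ d₁ + 5 = 7.79 − 4.3419 + 5 = 8.4481.
M₂ = 11.93 − 2.6590 + 5 = 14.2710.
L₁/L₂ = 10^(0.4(M₂ − M₁)) = 10^(0.4 × 5.8229) = 10^2.32916 = 213.38.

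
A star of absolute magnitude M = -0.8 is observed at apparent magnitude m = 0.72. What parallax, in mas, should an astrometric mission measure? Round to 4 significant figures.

m − M = 0.72 − (-0.8) = 1.52.
d = 10^((m−M)/5 + 1) = 10^1.304 = 20.137 pc.
p = 1/d = 1/20.137 = 0.04966 arcsec = 49.66 mas.

49.66 mas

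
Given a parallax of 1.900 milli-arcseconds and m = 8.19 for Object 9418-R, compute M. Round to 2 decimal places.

d = 1/p = 1/0.001900″ = 526.32 pc.
m − M = 5 log₁₀(526.32) − 5 = 13.6062 − 5 = 8.6062.
M = m − (m − M) = 8.19 − 8.6062 = -0.42.

M = -0.42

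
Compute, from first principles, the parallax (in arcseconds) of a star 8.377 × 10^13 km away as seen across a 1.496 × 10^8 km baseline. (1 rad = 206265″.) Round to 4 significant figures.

0.3684 arcsec

θ ≈ B/d = (1.496 × 10^8) / (8.377 × 10^13) = 1.7858 × 10^-6 rad.
In arcseconds: 1.7858 × 10^-6 × 206265 = 0.36835″.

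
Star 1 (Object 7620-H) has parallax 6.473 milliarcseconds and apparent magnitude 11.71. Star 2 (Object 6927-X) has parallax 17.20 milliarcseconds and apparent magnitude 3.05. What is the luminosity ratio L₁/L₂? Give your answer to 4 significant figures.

d₁ = 1/p₁ = 1/0.006473″ = 154.49 pc; d₂ = 1/p₂ = 1/0.01720″ = 58.14 pc.
M₁ = m₁ − 5 log₁₀ d₁ + 5 = 11.71 − 10.9445 + 5 = 5.7655.
M₂ = 3.05 − 8.8224 + 5 = -0.7724.
L₁/L₂ = 10^(0.4(M₂ − M₁)) = 10^(0.4 × (-6.5379)) = 10^(-2.61516) = 0.0024257.

L₁/L₂ = 0.002426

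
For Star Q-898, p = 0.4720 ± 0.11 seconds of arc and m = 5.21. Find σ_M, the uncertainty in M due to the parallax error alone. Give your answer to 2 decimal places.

M = m − 5 log₁₀ d + 5 = m + 5 log₁₀ p + 5, so ∂M/∂p = 5/(p ln 10).
σ_M = (5/ln 10) · (σ_p/p) = 2.1715 × 0.11/0.4720 = 2.1715 × 0.23305 = 0.50607.

σ_M = 0.51 mag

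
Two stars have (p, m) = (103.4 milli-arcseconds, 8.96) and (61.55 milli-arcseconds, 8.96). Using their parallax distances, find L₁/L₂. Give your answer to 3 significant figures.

d₁ = 1/p₁ = 1/0.1034″ = 9.6712 pc; d₂ = 1/p₂ = 1/0.06155″ = 16.247 pc.
M₁ = m₁ − 5 log₁₀ d₁ + 5 = 8.96 − 4.9274 + 5 = 9.0326.
M₂ = 8.96 − 6.0539 + 5 = 7.9061.
L₁/L₂ = 10^(0.4(M₂ − M₁)) = 10^(0.4 × (-1.1265)) = 10^(-0.45060) = 0.35432.

L₁/L₂ = 0.354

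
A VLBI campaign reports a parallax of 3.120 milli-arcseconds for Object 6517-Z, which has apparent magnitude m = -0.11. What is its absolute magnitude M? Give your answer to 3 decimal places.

d = 1/p = 1/0.003120″ = 320.51 pc.
m − M = 5 log₁₀(320.51) − 5 = 12.5292 − 5 = 7.5292.
M = m − (m − M) = -0.11 − 7.5292 = -7.639.

M = -7.639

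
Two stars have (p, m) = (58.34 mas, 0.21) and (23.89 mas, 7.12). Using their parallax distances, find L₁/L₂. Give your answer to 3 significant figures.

L₁/L₂ = 97.4

d₁ = 1/p₁ = 1/0.05834″ = 17.141 pc; d₂ = 1/p₂ = 1/0.02389″ = 41.859 pc.
M₁ = m₁ − 5 log₁₀ d₁ + 5 = 0.21 − 6.1702 + 5 = -0.9602.
M₂ = 7.12 − 8.1089 + 5 = 4.0111.
L₁/L₂ = 10^(0.4(M₂ − M₁)) = 10^(0.4 × 4.9713) = 10^1.98852 = 97.391.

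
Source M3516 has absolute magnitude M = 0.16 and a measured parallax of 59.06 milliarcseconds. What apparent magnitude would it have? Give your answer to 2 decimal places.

d = 1/p = 1/0.05906″ = 16.932 pc.
m − M = 5 log₁₀ d − 5 = 5 log₁₀(16.932) − 5 = 6.1435 − 5 = 1.1435.
m = M + (m − M) = 0.16 + 1.1435 = 1.30.

m = 1.30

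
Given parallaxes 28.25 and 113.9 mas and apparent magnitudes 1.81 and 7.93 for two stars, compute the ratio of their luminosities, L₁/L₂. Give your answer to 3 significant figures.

d₁ = 1/p₁ = 1/0.02825″ = 35.398 pc; d₂ = 1/p₂ = 1/0.1139″ = 8.7796 pc.
M₁ = m₁ − 5 log₁₀ d₁ + 5 = 1.81 − 7.7449 + 5 = -0.9349.
M₂ = 7.93 − 4.7174 + 5 = 8.2126.
L₁/L₂ = 10^(0.4(M₂ − M₁)) = 10^(0.4 × 9.1475) = 10^3.65900 = 4560.4.

L₁/L₂ = 4560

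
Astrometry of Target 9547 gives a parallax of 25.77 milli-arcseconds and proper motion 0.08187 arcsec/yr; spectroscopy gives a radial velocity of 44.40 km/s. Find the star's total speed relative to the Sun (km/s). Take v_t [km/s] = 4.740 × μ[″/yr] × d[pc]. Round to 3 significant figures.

46.9 km/s

d = 1/p = 1/0.02577″ = 38.805 pc.
v_t = 4.740 μ d = 4.740 × 0.08187 × 38.805 = 15.059 km/s.
v = √(v_r² + v_t²) = √(44.40² + 15.059²) = √2198.13 = 46.884 km/s.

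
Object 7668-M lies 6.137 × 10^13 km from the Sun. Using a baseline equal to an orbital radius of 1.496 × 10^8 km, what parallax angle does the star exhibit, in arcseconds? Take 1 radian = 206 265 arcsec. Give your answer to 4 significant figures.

0.5028 arcsec

θ ≈ B/d = (1.496 × 10^8) / (6.137 × 10^13) = 2.4377 × 10^-6 rad.
In arcseconds: 2.4377 × 10^-6 × 206265 = 0.50281″.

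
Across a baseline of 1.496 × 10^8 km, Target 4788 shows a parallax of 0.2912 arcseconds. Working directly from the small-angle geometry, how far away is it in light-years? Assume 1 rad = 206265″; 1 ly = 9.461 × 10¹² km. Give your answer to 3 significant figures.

θ = 0.2912″ = 0.2912/206265 = 1.4118 × 10^-6 rad.
d = B/θ = (1.496 × 10^8) / (1.4118 × 10^-6) = 1.0596 × 10^14 km = (1.0596 × 10^14) / (9.461 × 10^12) ly = 11.2 ly.

11.2 ly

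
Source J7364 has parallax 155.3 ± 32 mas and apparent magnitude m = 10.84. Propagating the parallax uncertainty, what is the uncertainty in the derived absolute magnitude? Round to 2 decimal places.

σ_M = 0.45 mag

M = m − 5 log₁₀ d + 5 = m + 5 log₁₀ p + 5, so ∂M/∂p = 5/(p ln 10).
σ_M = (5/ln 10) · (σ_p/p) = 2.1715 × 32/155.3 = 2.1715 × 0.20605 = 0.44744.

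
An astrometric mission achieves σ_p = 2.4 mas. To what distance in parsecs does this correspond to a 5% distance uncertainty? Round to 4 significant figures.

20.83 pc

σ_d/d = σ_p/p, so the condition is σ_p/p ≤ 0.05, i.e. p ≥ σ_p/0.05.
p_min = 2.4/0.05 = 48 mas = 0.048 arcsec.
d_max = 1/p_min = 1/0.048 = 20.833 pc.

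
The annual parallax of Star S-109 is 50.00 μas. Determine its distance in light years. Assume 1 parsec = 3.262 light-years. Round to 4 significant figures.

65240 light years

p = 50.00 μas = 0.00005000 arcsec.
d = 1/p = 1/0.00005000 = 20000 pc.
In light-years: 20000 × 3.262 = 65240 ly.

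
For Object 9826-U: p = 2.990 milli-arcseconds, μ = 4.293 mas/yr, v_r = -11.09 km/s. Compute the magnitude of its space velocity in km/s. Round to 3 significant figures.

d = 1/p = 1/0.002990″ = 334.45 pc.
μ = 4.293 mas/yr = 0.004293 ″/yr.
v_t = 4.740 μ d = 4.740 × 0.004293 × 334.45 = 6.8057 km/s.
v = √(v_r² + v_t²) = √((-11.09)² + 6.8057²) = √169.306 = 13.012 km/s.

13.0 km/s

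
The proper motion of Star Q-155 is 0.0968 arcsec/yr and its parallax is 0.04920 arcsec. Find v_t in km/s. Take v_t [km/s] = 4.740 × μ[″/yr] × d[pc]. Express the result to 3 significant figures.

d = 1/p = 1/0.04920″ = 20.325 pc.
v_t = 4.74 × μ × d = 4.74 × 0.0968 × 20.325 = 9.3258 km/s.

9.33 km/s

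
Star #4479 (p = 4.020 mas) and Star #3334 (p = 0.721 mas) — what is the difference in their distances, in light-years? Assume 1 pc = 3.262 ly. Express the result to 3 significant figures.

d_A = 1/0.004020″ = 248.76 pc; d_B = 1/0.0007210″ = 1387 pc.
|d_B − d_A| = |1387 − 248.76| = 1138.2 pc = 1138.2 × 3.262 ly = 3712.8 ly.

3710 ly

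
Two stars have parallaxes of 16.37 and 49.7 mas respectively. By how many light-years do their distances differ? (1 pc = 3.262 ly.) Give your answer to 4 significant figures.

d_A = 1/0.01637″ = 61.087 pc; d_B = 1/0.04970″ = 20.121 pc.
|d_B − d_A| = |20.121 − 61.087| = 40.966 pc = 40.966 × 3.262 ly = 133.63 ly.

133.6 ly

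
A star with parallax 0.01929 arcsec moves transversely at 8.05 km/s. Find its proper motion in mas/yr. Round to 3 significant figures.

32.8 mas/yr

d = 1/p = 1/0.01929″ = 51.84 pc.
μ = v_t / (4.74 d) = 8.05 / (4.74 × 51.84) = 8.05 / 245.72 = 0.032761 ″/yr = 32.761 mas/yr.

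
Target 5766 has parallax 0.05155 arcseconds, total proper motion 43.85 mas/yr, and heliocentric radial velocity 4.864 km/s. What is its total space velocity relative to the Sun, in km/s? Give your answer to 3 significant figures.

d = 1/p = 1/0.05155″ = 19.399 pc.
μ = 43.85 mas/yr = 0.04385 ″/yr.
v_t = 4.740 μ d = 4.740 × 0.04385 × 19.399 = 4.0321 km/s.
v = √(v_r² + v_t²) = √(4.864² + 4.0321²) = √39.9163 = 6.3179 km/s.

6.32 km/s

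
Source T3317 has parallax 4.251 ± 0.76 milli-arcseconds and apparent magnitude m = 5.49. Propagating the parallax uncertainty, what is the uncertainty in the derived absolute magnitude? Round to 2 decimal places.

M = m − 5 log₁₀ d + 5 = m + 5 log₁₀ p + 5, so ∂M/∂p = 5/(p ln 10).
σ_M = (5/ln 10) · (σ_p/p) = 2.1715 × 0.76/4.251 = 2.1715 × 0.17878 = 0.38822.

σ_M = 0.39 mag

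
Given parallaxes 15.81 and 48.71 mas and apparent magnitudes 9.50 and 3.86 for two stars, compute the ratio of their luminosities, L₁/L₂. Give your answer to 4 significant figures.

L₁/L₂ = 0.05265

d₁ = 1/p₁ = 1/0.01581″ = 63.251 pc; d₂ = 1/p₂ = 1/0.04871″ = 20.53 pc.
M₁ = m₁ − 5 log₁₀ d₁ + 5 = 9.50 − 9.0053 + 5 = 5.4947.
M₂ = 3.86 − 6.5619 + 5 = 2.2981.
L₁/L₂ = 10^(0.4(M₂ − M₁)) = 10^(0.4 × (-3.1966)) = 10^(-1.27864) = 0.052645.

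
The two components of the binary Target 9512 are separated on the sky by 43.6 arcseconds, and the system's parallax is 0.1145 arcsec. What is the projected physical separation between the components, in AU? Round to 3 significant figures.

381 AU

d = 1/p = 1/0.1145″ = 8.7336 pc.
At distance d (pc), an angle of θ arcsec spans θ·d AU: s = 43.6 × 8.7336 = 380.78 AU.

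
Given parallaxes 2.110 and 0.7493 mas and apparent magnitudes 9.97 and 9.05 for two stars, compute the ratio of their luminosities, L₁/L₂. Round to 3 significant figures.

L₁/L₂ = 0.0540

d₁ = 1/p₁ = 1/0.002110″ = 473.93 pc; d₂ = 1/p₂ = 1/0.0007493″ = 1334.6 pc.
M₁ = m₁ − 5 log₁₀ d₁ + 5 = 9.97 − 13.3786 + 5 = 1.5914.
M₂ = 9.05 − 15.6268 + 5 = -1.5768.
L₁/L₂ = 10^(0.4(M₂ − M₁)) = 10^(0.4 × (-3.1682)) = 10^(-1.26728) = 0.054041.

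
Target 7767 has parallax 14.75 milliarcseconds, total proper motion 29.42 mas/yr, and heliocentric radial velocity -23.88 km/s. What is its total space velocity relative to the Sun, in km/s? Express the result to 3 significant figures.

25.7 km/s

d = 1/p = 1/0.01475″ = 67.797 pc.
μ = 29.42 mas/yr = 0.02942 ″/yr.
v_t = 4.740 μ d = 4.740 × 0.02942 × 67.797 = 9.4543 km/s.
v = √(v_r² + v_t²) = √((-23.88)² + 9.4543²) = √659.638 = 25.683 km/s.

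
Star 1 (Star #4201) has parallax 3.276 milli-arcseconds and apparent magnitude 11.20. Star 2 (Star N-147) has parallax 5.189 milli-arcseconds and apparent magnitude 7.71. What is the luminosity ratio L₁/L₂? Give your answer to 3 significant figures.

L₁/L₂ = 0.101

d₁ = 1/p₁ = 1/0.003276″ = 305.25 pc; d₂ = 1/p₂ = 1/0.005189″ = 192.72 pc.
M₁ = m₁ − 5 log₁₀ d₁ + 5 = 11.20 − 12.4233 + 5 = 3.7767.
M₂ = 7.71 − 11.4246 + 5 = 1.2854.
L₁/L₂ = 10^(0.4(M₂ − M₁)) = 10^(0.4 × (-2.4913)) = 10^(-0.99652) = 0.1008.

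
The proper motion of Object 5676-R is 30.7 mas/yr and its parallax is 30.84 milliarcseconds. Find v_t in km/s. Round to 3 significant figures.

d = 1/p = 1/0.03084″ = 32.425 pc.
μ = 30.7 mas/yr = 0.0307 ″/yr.
v_t = 4.74 × μ × d = 4.74 × 0.0307 × 32.425 = 4.7184 km/s.

4.72 km/s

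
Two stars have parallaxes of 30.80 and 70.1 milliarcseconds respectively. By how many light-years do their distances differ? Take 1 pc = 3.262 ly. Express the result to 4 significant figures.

59.38 ly

d_A = 1/0.03080″ = 32.468 pc; d_B = 1/0.07010″ = 14.265 pc.
|d_B − d_A| = |14.265 − 32.468| = 18.203 pc = 18.203 × 3.262 ly = 59.378 ly.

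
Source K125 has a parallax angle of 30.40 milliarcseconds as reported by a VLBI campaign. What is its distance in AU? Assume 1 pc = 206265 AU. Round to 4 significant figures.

p = 30.40 milliarcseconds = 0.03040 arcsec.
d = 1/p = 1/0.03040 = 32.895 pc.
In AU: 32.895 × 206265 = 6.7851 × 10^6 AU.

6.785 × 10^6 AU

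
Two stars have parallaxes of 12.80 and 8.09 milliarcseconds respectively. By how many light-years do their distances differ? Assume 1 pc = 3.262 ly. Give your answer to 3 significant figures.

d_A = 1/0.01280″ = 78.125 pc; d_B = 1/0.008090″ = 123.61 pc.
|d_B − d_A| = |123.61 − 78.125| = 45.485 pc = 45.485 × 3.262 ly = 148.37 ly.

148 ly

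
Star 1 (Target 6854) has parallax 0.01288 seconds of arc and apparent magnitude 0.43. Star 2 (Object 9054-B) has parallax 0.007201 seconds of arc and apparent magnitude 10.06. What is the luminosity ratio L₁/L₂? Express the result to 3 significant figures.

d₁ = 1/p₁ = 1/0.01288″ = 77.64 pc; d₂ = 1/p₂ = 1/0.007201″ = 138.87 pc.
M₁ = m₁ − 5 log₁₀ d₁ + 5 = 0.43 − 9.4504 + 5 = -4.0204.
M₂ = 10.06 − 10.7130 + 5 = 4.3470.
L₁/L₂ = 10^(0.4(M₂ − M₁)) = 10^(0.4 × 8.3674) = 10^3.34696 = 2223.1.

L₁/L₂ = 2220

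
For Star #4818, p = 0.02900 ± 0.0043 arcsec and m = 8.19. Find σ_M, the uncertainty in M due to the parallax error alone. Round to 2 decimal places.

σ_M = 0.32 mag

M = m − 5 log₁₀ d + 5 = m + 5 log₁₀ p + 5, so ∂M/∂p = 5/(p ln 10).
σ_M = (5/ln 10) · (σ_p/p) = 2.1715 × 0.0043/0.02900 = 2.1715 × 0.14828 = 0.32199.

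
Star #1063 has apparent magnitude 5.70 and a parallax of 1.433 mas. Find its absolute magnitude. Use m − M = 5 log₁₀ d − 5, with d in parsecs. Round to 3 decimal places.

M = -3.519

d = 1/p = 1/0.001433″ = 697.84 pc.
m − M = 5 log₁₀(697.84) − 5 = 14.2188 − 5 = 9.2188.
M = m − (m − M) = 5.70 − 9.2188 = -3.519.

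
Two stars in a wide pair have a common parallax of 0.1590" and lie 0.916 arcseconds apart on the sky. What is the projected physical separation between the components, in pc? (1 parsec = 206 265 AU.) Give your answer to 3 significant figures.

d = 1/p = 1/0.1590″ = 6.2893 pc.
At distance d (pc), an angle of θ arcsec spans θ·d AU: s = 0.916 × 6.2893 = 5.761 AU.
= 5.761 / 206265 = 2.7930 × 10^-5 pc.

2.79 × 10^-5 pc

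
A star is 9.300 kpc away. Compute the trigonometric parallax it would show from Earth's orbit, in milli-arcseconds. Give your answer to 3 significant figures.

d = 9.300 kpc = 9300 pc.
p = 1/d = 1/9300 = 0.00010753 arcsec.
= 0.00010753 × 1000 = 0.10753 mas.

0.108 mas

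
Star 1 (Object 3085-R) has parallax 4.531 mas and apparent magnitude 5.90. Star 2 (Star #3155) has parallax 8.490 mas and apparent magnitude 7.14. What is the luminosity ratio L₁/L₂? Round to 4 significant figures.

d₁ = 1/p₁ = 1/0.004531″ = 220.7 pc; d₂ = 1/p₂ = 1/0.008490″ = 117.79 pc.
M₁ = m₁ − 5 log₁₀ d₁ + 5 = 5.90 − 11.7190 + 5 = -0.8190.
M₂ = 7.14 − 10.3555 + 5 = 1.7845.
L₁/L₂ = 10^(0.4(M₂ − M₁)) = 10^(0.4 × 2.6035) = 10^1.04140 = 11.

L₁/L₂ = 11.00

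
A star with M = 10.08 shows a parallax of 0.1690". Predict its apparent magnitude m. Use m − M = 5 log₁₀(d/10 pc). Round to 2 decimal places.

d = 1/p = 1/0.1690″ = 5.9172 pc.
m − M = 5 log₁₀ d − 5 = 5 log₁₀(5.9172) − 5 = 3.8606 − 5 = -1.1394.
m = M + (m − M) = 10.08 + (-1.1394) = 8.94.

m = 8.94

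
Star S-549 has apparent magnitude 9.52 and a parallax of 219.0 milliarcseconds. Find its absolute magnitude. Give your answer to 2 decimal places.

d = 1/p = 1/0.2190″ = 4.5662 pc.
m − M = 5 log₁₀(4.5662) − 5 = 3.2978 − 5 = -1.7022.
M = m − (m − M) = 9.52 − (-1.7022) = 11.22.

M = 11.22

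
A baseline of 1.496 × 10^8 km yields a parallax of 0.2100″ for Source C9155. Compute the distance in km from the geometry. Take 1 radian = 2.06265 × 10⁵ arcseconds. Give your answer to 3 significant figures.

θ = 0.2100″ = 0.2100/206265 = 1.0181 × 10^-6 rad.
d = B/θ = (1.496 × 10^8) / (1.0181 × 10^-6) = 1.4694 × 10^14 km.

1.47 × 10^14 km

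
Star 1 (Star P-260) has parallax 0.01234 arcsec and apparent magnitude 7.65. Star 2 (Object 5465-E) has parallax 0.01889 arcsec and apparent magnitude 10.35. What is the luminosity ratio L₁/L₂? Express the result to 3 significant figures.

L₁/L₂ = 28.2

d₁ = 1/p₁ = 1/0.01234″ = 81.037 pc; d₂ = 1/p₂ = 1/0.01889″ = 52.938 pc.
M₁ = m₁ − 5 log₁₀ d₁ + 5 = 7.65 − 9.5434 + 5 = 3.1066.
M₂ = 10.35 − 8.6188 + 5 = 6.7312.
L₁/L₂ = 10^(0.4(M₂ − M₁)) = 10^(0.4 × 3.6246) = 10^1.44984 = 28.173.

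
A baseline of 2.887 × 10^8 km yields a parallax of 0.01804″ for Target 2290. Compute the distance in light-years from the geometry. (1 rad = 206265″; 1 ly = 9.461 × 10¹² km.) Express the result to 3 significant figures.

θ = 0.01804″ = 0.01804/206265 = 8.7460 × 10^-8 rad.
d = B/θ = (2.887 × 10^8) / (8.7460 × 10^-8) = 3.3009 × 10^15 km = (3.3009 × 10^15) / (9.461 × 10^12) ly = 348.9 ly.

349 ly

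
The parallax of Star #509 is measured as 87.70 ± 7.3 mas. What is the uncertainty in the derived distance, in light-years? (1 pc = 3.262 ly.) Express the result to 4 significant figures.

d = 1/p, so σ_d = σ_p / p².
σ_d = 0.00730 / (0.08770)² = 0.00730 / 0.0076913 = 0.94912 pc = 0.94912 × 3.262 ly = 3.096 ly.

3.096 ly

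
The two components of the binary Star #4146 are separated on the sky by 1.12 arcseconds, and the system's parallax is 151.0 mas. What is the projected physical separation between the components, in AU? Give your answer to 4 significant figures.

7.417 AU

d = 1/p = 1/0.1510″ = 6.6225 pc.
At distance d (pc), an angle of θ arcsec spans θ·d AU: s = 1.12 × 6.6225 = 7.4172 AU.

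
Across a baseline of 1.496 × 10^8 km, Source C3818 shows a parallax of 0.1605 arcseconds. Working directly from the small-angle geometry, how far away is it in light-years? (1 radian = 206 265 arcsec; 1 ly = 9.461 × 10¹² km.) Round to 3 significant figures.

20.3 ly

θ = 0.1605″ = 0.1605/206265 = 7.7813 × 10^-7 rad.
d = B/θ = (1.496 × 10^8) / (7.7813 × 10^-7) = 1.9226 × 10^14 km = (1.9226 × 10^14) / (9.461 × 10^12) ly = 20.321 ly.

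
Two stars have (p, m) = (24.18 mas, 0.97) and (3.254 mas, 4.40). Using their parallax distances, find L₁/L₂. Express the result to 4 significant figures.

L₁/L₂ = 0.4265

d₁ = 1/p₁ = 1/0.02418″ = 41.356 pc; d₂ = 1/p₂ = 1/0.003254″ = 307.31 pc.
M₁ = m₁ − 5 log₁₀ d₁ + 5 = 0.97 − 8.0827 + 5 = -2.1127.
M₂ = 4.40 − 12.4379 + 5 = -3.0379.
L₁/L₂ = 10^(0.4(M₂ − M₁)) = 10^(0.4 × (-0.9252)) = 10^(-0.37008) = 0.4265.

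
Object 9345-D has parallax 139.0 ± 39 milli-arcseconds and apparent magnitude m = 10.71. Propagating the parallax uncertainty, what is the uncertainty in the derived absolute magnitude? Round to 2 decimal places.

M = m − 5 log₁₀ d + 5 = m + 5 log₁₀ p + 5, so ∂M/∂p = 5/(p ln 10).
σ_M = (5/ln 10) · (σ_p/p) = 2.1715 × 39/139.0 = 2.1715 × 0.28058 = 0.60928.

σ_M = 0.61 mag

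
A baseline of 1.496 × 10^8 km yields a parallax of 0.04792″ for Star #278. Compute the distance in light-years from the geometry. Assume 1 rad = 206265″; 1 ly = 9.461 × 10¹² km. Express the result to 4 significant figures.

θ = 0.04792″ = 0.04792/206265 = 2.3232 × 10^-7 rad.
d = B/θ = (1.496 × 10^8) / (2.3232 × 10^-7) = 6.4394 × 10^14 km = (6.4394 × 10^14) / (9.461 × 10^12) ly = 68.063 ly.

68.06 ly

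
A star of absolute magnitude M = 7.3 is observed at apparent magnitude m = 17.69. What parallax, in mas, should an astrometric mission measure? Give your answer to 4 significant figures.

0.8356 mas

m − M = 17.69 − 7.3 = 10.39.
d = 10^((m−M)/5 + 1) = 10^3.078 = 1196.7 pc.
p = 1/d = 1/1196.7 = 0.00083563 arcsec = 0.83563 mas.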